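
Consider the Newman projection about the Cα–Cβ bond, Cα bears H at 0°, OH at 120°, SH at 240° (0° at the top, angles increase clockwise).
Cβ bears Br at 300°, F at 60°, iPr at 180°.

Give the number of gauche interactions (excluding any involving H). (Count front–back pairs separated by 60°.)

4

Non-H gauche pairs: OH(120°)/F(60°); OH(120°)/iPr(180°); SH(240°)/Br(300°); SH(240°)/iPr(180°) — 4 interactions.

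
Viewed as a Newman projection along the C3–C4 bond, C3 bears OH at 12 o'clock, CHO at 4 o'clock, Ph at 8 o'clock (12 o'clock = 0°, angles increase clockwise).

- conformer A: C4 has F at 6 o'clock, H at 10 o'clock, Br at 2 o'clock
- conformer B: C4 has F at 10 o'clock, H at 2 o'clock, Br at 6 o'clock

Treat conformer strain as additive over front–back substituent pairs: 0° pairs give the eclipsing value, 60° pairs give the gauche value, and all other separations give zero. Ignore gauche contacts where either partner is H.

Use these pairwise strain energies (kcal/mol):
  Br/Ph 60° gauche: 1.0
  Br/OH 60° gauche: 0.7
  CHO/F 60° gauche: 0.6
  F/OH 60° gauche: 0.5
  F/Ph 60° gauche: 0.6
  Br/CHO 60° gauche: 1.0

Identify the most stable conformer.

A (staggered): OH–Br gauche, CHO–F gauche, CHO–Br gauche, Ph–F gauche; 0.7 + 0.6 + 1.0 + 0.6 = 2.9 kcal/mol.
B (staggered): OH–F gauche, CHO–Br gauche, Ph–F gauche, Ph–Br gauche; 0.5 + 1.0 + 0.6 + 1.0 = 3.1 kcal/mol.
A has the lowest total (2.9 kcal/mol).

A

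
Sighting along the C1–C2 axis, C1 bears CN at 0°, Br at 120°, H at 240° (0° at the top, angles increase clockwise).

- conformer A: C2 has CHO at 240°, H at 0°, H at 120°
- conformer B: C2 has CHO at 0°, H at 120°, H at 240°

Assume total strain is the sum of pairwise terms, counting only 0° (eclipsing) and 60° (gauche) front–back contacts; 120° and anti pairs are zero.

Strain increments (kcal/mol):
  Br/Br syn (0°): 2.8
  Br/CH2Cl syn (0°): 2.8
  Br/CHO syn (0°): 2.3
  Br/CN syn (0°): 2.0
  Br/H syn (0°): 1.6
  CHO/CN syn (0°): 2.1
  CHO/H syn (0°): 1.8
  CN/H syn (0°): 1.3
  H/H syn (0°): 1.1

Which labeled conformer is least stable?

A (eclipsed): CN(0°)/H(0°) eclipsed 1.3; Br(120°)/H(120°) eclipsed 1.6; H(240°)/CHO(240°) eclipsed 1.8 → 4.7 kcal/mol.
B (eclipsed): CN(0°)/CHO(0°) eclipsed 2.1; Br(120°)/H(120°) eclipsed 1.6; H(240°)/H(240°) eclipsed 1.1 → 4.8 kcal/mol.
B has the highest total (4.8 kcal/mol).

B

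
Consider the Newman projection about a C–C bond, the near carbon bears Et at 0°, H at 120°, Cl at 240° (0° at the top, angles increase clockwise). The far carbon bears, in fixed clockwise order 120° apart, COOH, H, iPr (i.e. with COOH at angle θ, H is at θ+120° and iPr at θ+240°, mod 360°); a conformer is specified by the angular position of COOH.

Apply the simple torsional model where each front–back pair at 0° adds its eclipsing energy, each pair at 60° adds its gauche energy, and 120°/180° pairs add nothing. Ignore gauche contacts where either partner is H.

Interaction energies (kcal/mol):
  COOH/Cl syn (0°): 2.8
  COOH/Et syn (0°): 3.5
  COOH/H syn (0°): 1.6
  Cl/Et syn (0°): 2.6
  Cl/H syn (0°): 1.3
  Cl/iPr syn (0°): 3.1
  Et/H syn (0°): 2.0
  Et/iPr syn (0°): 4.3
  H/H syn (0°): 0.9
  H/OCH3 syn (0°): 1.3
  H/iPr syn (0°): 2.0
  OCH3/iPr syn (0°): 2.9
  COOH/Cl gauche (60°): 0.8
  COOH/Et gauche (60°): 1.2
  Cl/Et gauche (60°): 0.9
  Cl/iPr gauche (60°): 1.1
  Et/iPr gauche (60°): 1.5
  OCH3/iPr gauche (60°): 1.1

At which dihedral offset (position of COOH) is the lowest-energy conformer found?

COOH at 0° (eclipsed): Et–COOH eclipsed, H–H eclipsed, Cl–iPr eclipsed; 3.5 + 0.9 + 3.1 = 7.5 kcal/mol.
COOH at 60° (staggered): Et–COOH gauche, Et–iPr gauche, Cl–iPr gauche; 1.2 + 1.5 + 1.1 = 3.8 kcal/mol.
COOH at 120° (eclipsed): Et–iPr eclipsed, H–COOH eclipsed, Cl–H eclipsed; 4.3 + 1.6 + 1.3 = 7.2 kcal/mol.
COOH at 180° (staggered): Et–iPr gauche, Cl–COOH gauche; 1.5 + 0.8 = 2.3 kcal/mol.
COOH at 240° (eclipsed): Et–H eclipsed, H–iPr eclipsed, Cl–COOH eclipsed; 2.0 + 2.0 + 2.8 = 6.8 kcal/mol.
COOH at 300° (staggered): Et–COOH gauche, Cl–COOH gauche, Cl–iPr gauche; 1.2 + 0.8 + 1.1 = 3.1 kcal/mol.
The minimum (2.3 kcal/mol) occurs with COOH at 180°.

180°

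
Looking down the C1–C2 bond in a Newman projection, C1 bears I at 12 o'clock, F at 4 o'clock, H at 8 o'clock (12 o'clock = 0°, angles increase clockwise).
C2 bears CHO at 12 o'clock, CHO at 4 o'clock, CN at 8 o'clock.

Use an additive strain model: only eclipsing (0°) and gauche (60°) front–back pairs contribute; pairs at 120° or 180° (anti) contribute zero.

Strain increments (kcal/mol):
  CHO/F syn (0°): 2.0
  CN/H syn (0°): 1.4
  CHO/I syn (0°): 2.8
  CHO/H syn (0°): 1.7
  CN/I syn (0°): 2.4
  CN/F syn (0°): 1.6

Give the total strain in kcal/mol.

This conformer is eclipsed. I at 0° is eclipsed with CHO at 0° (2.8); F at 120° is eclipsed with CHO at 120° (2.0); H at 240° is eclipsed with CN at 240° (1.4). Total 6.2 kcal/mol.

6.2 kcal/mol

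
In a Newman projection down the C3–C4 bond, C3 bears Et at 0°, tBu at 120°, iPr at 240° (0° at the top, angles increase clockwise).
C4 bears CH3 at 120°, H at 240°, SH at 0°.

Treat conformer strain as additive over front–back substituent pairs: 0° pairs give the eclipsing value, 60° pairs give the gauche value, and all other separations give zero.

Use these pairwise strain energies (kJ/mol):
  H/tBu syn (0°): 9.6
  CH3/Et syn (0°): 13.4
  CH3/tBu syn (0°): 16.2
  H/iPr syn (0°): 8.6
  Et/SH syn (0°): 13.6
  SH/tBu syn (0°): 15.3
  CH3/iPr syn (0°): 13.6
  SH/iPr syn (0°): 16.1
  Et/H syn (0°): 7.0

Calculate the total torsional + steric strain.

This conformer is eclipsed. Et at 0° is eclipsed with SH at 0° (13.6); tBu at 120° is eclipsed with CH3 at 120° (16.2); iPr at 240° is eclipsed with H at 240° (8.6). Total 38.4 kJ/mol.

38.4 kJ/mol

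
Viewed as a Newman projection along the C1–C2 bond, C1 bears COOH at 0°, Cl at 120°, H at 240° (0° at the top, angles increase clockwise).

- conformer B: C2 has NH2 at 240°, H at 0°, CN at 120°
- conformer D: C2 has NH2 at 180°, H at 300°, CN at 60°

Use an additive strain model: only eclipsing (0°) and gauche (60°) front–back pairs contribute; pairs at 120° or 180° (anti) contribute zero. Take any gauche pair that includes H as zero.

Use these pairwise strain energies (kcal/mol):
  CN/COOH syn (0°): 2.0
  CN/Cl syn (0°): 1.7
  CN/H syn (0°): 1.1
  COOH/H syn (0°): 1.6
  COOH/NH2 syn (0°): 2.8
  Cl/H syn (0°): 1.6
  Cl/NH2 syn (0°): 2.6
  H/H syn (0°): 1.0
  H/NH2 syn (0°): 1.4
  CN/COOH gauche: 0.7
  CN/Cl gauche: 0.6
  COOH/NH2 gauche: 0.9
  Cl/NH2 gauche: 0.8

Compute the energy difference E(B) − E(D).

B (eclipsed): COOH–H eclipsed, Cl–CN eclipsed, H–NH2 eclipsed; 1.6 + 1.7 + 1.4 = 4.7 kcal/mol.
D (staggered): COOH–CN gauche, Cl–NH2 gauche, Cl–CN gauche; 0.7 + 0.8 + 0.6 = 2.1 kcal/mol.
E(B) − E(D) = 4.7 − 2.1 = +2.6 kcal/mol.

+2.6 kcal/mol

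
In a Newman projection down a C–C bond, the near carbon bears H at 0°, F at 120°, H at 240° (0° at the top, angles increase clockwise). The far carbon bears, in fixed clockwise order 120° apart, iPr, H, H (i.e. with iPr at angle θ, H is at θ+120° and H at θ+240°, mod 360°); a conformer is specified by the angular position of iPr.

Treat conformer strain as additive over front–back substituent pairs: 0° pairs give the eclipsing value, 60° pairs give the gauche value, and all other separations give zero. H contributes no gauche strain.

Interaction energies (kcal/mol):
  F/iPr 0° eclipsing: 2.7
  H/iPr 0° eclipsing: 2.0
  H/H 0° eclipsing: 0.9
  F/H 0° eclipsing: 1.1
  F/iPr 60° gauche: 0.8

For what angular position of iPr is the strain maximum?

120°

iPr at 0° (eclipsed): H(0°)/iPr(0°) eclipsed 2.0; F(120°)/H(120°) eclipsed 1.1; H(240°)/H(240°) eclipsed 0.9 → 4.0 kcal/mol.
iPr at 60° (staggered): F(120°)/iPr(60°) gauche 0.8 → 0.8 kcal/mol.
iPr at 120° (eclipsed): H(0°)/H(0°) eclipsed 0.9; F(120°)/iPr(120°) eclipsed 2.7; H(240°)/H(240°) eclipsed 0.9 → 4.5 kcal/mol.
iPr at 180° (staggered): F(120°)/iPr(180°) gauche 0.8 → 0.8 kcal/mol.
iPr at 240° (eclipsed): H(0°)/H(0°) eclipsed 0.9; F(120°)/H(120°) eclipsed 1.1; H(240°)/iPr(240°) eclipsed 2.0 → 4.0 kcal/mol.
iPr at 300° (staggered): no non-H gauche contacts → 0.0 kcal/mol.
The maximum (4.5 kcal/mol) occurs with iPr at 120°.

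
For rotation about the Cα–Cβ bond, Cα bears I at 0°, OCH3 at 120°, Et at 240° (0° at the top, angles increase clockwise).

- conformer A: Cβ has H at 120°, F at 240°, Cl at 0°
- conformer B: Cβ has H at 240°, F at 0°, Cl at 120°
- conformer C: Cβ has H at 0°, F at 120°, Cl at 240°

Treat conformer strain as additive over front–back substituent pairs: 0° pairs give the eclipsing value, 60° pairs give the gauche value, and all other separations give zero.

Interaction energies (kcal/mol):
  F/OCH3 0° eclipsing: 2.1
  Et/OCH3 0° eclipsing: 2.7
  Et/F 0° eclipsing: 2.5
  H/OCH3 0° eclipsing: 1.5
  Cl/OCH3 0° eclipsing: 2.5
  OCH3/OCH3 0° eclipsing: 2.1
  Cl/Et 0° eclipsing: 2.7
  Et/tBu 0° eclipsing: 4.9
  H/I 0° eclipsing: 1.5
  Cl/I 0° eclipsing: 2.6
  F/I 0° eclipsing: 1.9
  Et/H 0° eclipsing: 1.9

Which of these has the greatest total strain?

A

A (eclipsed): I(0°)/Cl(0°) eclipsed 2.6; OCH3(120°)/H(120°) eclipsed 1.5; Et(240°)/F(240°) eclipsed 2.5 → 6.6 kcal/mol.
B (eclipsed): I(0°)/F(0°) eclipsed 1.9; OCH3(120°)/Cl(120°) eclipsed 2.5; Et(240°)/H(240°) eclipsed 1.9 → 6.3 kcal/mol.
C (eclipsed): I(0°)/H(0°) eclipsed 1.5; OCH3(120°)/F(120°) eclipsed 2.1; Et(240°)/Cl(240°) eclipsed 2.7 → 6.3 kcal/mol.
A has the highest total (6.6 kcal/mol).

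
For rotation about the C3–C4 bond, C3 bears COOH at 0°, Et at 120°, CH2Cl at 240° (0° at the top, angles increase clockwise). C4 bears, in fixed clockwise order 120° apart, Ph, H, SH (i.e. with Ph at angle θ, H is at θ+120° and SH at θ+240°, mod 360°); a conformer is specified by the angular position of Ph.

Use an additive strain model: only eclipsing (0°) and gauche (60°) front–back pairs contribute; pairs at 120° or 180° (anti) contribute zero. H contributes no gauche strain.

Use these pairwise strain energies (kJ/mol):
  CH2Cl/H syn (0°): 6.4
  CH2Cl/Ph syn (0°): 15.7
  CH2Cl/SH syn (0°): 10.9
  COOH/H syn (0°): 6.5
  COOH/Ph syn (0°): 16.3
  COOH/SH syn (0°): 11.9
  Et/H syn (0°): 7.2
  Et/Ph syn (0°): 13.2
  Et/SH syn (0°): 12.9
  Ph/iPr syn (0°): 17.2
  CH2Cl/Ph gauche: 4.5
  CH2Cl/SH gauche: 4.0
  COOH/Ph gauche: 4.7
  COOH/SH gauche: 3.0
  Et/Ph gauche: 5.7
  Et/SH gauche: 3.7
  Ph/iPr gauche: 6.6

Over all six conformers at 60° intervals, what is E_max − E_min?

Ph at 0° is eclipsed. COOH at 0° is eclipsed with Ph at 0° (16.3); Et at 120° is eclipsed with H at 120° (7.2); CH2Cl at 240° is eclipsed with SH at 240° (10.9). Total 34.4 kJ/mol.
Ph at 60° is staggered. COOH at 0° is gauche with Ph at 60° (4.7); COOH at 0° is gauche with SH at 300° (3.0); Et at 120° is gauche with Ph at 60° (5.7); CH2Cl at 240° is gauche with SH at 300° (4.0). Total 17.4 kJ/mol.
Ph at 120° is eclipsed. COOH at 0° is eclipsed with SH at 0° (11.9); Et at 120° is eclipsed with Ph at 120° (13.2); CH2Cl at 240° is eclipsed with H at 240° (6.4). Total 31.5 kJ/mol.
Ph at 180° is staggered. COOH at 0° is gauche with SH at 60° (3.0); Et at 120° is gauche with Ph at 180° (5.7); Et at 120° is gauche with SH at 60° (3.7); CH2Cl at 240° is gauche with Ph at 180° (4.5). Total 16.9 kJ/mol.
Ph at 240° is eclipsed. COOH at 0° is eclipsed with H at 0° (6.5); Et at 120° is eclipsed with SH at 120° (12.9); CH2Cl at 240° is eclipsed with Ph at 240° (15.7). Total 35.1 kJ/mol.
Ph at 300° is staggered. COOH at 0° is gauche with Ph at 300° (4.7); Et at 120° is gauche with SH at 180° (3.7); CH2Cl at 240° is gauche with Ph at 300° (4.5); CH2Cl at 240° is gauche with SH at 180° (4.0). Total 16.9 kJ/mol.
Max at 240° (35.1 kJ/mol), min at 180° (16.9 kJ/mol); barrier = 18.2 kJ/mol.

18.2 kJ/mol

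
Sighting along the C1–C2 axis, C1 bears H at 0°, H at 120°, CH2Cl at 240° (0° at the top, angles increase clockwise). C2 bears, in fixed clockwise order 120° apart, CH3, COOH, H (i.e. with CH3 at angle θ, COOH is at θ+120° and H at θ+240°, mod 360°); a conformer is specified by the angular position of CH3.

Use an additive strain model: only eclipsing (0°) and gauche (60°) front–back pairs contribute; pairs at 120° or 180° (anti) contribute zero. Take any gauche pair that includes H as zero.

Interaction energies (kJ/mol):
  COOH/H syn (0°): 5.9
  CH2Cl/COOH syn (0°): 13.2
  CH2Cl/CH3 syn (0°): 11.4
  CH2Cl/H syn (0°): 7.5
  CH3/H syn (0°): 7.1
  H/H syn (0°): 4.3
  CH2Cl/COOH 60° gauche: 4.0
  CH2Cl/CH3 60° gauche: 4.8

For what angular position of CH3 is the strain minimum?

CH3 at 0° (eclipsed): H(0°)/CH3(0°) eclipsed 7.1; H(120°)/COOH(120°) eclipsed 5.9; CH2Cl(240°)/H(240°) eclipsed 7.5 → 20.5 kJ/mol.
CH3 at 60° (staggered): CH2Cl(240°)/COOH(180°) gauche 4.0 → 4.0 kJ/mol.
CH3 at 120° (eclipsed): H(0°)/H(0°) eclipsed 4.3; H(120°)/CH3(120°) eclipsed 7.1; CH2Cl(240°)/COOH(240°) eclipsed 13.2 → 24.6 kJ/mol.
CH3 at 180° (staggered): CH2Cl(240°)/CH3(180°) gauche 4.8; CH2Cl(240°)/COOH(300°) gauche 4.0 → 8.8 kJ/mol.
CH3 at 240° (eclipsed): H(0°)/COOH(0°) eclipsed 5.9; H(120°)/H(120°) eclipsed 4.3; CH2Cl(240°)/CH3(240°) eclipsed 11.4 → 21.6 kJ/mol.
CH3 at 300° (staggered): CH2Cl(240°)/CH3(300°) gauche 4.8 → 4.8 kJ/mol.
The minimum (4.0 kJ/mol) occurs with CH3 at 60°.

60°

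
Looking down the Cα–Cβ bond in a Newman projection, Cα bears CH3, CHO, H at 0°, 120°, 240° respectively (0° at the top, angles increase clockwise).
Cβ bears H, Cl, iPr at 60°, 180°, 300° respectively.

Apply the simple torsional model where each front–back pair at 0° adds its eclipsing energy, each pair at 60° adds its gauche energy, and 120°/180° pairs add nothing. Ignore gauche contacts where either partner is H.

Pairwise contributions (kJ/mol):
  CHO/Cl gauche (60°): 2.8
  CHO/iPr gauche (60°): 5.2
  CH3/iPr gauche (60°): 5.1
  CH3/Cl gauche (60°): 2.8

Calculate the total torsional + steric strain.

7.9 kJ/mol

This conformer is staggered. CH3 at 0° is gauche with iPr at 300° (5.1); CHO at 120° is gauche with Cl at 180° (2.8). Total 7.9 kJ/mol.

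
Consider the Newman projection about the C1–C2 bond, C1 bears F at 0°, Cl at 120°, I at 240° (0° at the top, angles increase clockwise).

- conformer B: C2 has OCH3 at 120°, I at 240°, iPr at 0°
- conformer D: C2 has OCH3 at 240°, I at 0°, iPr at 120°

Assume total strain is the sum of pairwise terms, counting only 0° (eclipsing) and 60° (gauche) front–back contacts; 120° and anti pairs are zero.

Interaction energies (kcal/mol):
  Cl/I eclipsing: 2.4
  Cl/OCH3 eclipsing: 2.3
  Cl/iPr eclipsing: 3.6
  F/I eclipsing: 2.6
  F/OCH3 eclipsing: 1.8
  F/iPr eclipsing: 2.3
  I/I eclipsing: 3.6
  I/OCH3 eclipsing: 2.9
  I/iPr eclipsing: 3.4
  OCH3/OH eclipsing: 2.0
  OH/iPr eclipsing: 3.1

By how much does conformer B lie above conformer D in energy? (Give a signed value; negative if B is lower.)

B (eclipsed): F(0°)/iPr(0°) eclipsed 2.3; Cl(120°)/OCH3(120°) eclipsed 2.3; I(240°)/I(240°) eclipsed 3.6 → 8.2 kcal/mol.
D (eclipsed): F(0°)/I(0°) eclipsed 2.6; Cl(120°)/iPr(120°) eclipsed 3.6; I(240°)/OCH3(240°) eclipsed 2.9 → 9.1 kcal/mol.
E(B) − E(D) = 8.2 − 9.1 = -0.9 kcal/mol.

-0.9 kcal/mol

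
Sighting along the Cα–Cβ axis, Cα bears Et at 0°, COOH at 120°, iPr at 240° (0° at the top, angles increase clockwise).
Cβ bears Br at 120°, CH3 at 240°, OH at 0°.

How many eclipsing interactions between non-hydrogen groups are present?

Non-H eclipsing pairs: Et(0°)/OH(0°); COOH(120°)/Br(120°); iPr(240°)/CH3(240°) — 3 interactions.

3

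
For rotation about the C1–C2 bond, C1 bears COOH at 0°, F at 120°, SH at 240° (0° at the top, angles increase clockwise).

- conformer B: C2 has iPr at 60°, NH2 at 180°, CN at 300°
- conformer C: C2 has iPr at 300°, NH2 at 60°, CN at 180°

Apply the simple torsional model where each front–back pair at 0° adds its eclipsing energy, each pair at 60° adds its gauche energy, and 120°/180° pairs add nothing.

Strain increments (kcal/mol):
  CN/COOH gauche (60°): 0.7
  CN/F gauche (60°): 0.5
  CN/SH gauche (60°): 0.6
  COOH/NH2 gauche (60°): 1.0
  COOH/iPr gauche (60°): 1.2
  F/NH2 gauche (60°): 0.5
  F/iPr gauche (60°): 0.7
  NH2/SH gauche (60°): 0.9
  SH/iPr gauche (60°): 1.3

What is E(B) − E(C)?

-0.5 kcal/mol

B (staggered): COOH(0°)/iPr(60°) gauche 1.2; COOH(0°)/CN(300°) gauche 0.7; F(120°)/iPr(60°) gauche 0.7; F(120°)/NH2(180°) gauche 0.5; SH(240°)/NH2(180°) gauche 0.9; SH(240°)/CN(300°) gauche 0.6 → 4.6 kcal/mol.
C (staggered): COOH(0°)/iPr(300°) gauche 1.2; COOH(0°)/NH2(60°) gauche 1.0; F(120°)/NH2(60°) gauche 0.5; F(120°)/CN(180°) gauche 0.5; SH(240°)/iPr(300°) gauche 1.3; SH(240°)/CN(180°) gauche 0.6 → 5.1 kcal/mol.
E(B) − E(C) = 4.6 − 5.1 = -0.5 kcal/mol.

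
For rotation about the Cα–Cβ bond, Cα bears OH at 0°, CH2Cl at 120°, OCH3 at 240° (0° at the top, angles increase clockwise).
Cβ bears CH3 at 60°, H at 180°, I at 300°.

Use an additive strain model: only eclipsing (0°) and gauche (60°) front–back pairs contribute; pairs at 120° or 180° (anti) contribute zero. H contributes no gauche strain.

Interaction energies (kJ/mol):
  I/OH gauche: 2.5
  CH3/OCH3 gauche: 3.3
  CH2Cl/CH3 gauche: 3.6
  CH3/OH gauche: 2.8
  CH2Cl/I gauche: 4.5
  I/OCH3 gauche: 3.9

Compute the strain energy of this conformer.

12.8 kJ/mol

This conformer (staggered): OH–CH3 gauche, OH–I gauche, CH2Cl–CH3 gauche, OCH3–I gauche; 2.8 + 2.5 + 3.6 + 3.9 = 12.8 kJ/mol.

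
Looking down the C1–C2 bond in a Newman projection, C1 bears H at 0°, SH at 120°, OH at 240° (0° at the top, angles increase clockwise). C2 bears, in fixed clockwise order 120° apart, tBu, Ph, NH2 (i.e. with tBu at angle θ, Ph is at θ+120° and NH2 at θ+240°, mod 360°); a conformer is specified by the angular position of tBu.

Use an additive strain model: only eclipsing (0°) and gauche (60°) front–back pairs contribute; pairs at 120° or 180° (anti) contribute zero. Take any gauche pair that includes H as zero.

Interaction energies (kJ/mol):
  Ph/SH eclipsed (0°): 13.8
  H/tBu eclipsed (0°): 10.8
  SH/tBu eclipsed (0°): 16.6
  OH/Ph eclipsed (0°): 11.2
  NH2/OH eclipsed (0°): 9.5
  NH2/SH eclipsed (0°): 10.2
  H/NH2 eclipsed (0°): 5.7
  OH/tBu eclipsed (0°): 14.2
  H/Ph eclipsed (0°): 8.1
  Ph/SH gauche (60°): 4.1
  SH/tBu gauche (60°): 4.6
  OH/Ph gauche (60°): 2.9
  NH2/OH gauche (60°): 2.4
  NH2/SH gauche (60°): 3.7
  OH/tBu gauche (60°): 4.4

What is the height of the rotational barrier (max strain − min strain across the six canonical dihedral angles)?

20.1 kJ/mol

tBu at 0° is eclipsed. H at 0° is eclipsed with tBu at 0° (10.8); SH at 120° is eclipsed with Ph at 120° (13.8); OH at 240° is eclipsed with NH2 at 240° (9.5). Total 34.1 kJ/mol.
tBu at 60° is staggered. SH at 120° is gauche with tBu at 60° (4.6); SH at 120° is gauche with Ph at 180° (4.1); OH at 240° is gauche with Ph at 180° (2.9); OH at 240° is gauche with NH2 at 300° (2.4). Total 14.0 kJ/mol.
tBu at 120° is eclipsed. H at 0° is eclipsed with NH2 at 0° (5.7); SH at 120° is eclipsed with tBu at 120° (16.6); OH at 240° is eclipsed with Ph at 240° (11.2). Total 33.5 kJ/mol.
tBu at 180° is staggered. SH at 120° is gauche with tBu at 180° (4.6); SH at 120° is gauche with NH2 at 60° (3.7); OH at 240° is gauche with tBu at 180° (4.4); OH at 240° is gauche with Ph at 300° (2.9). Total 15.6 kJ/mol.
tBu at 240° is eclipsed. H at 0° is eclipsed with Ph at 0° (8.1); SH at 120° is eclipsed with NH2 at 120° (10.2); OH at 240° is eclipsed with tBu at 240° (14.2). Total 32.5 kJ/mol.
tBu at 300° is staggered. SH at 120° is gauche with Ph at 60° (4.1); SH at 120° is gauche with NH2 at 180° (3.7); OH at 240° is gauche with tBu at 300° (4.4); OH at 240° is gauche with NH2 at 180° (2.4). Total 14.6 kJ/mol.
Max at 0° (34.1 kJ/mol), min at 60° (14.0 kJ/mol); barrier = 20.1 kJ/mol.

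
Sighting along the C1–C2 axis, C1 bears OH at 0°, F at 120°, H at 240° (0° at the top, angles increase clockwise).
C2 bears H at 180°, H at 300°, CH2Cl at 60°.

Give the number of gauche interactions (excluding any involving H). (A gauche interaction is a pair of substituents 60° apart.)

2

Non-H gauche pairs: OH(0°)/CH2Cl(60°); F(120°)/CH2Cl(60°) — 2 interactions.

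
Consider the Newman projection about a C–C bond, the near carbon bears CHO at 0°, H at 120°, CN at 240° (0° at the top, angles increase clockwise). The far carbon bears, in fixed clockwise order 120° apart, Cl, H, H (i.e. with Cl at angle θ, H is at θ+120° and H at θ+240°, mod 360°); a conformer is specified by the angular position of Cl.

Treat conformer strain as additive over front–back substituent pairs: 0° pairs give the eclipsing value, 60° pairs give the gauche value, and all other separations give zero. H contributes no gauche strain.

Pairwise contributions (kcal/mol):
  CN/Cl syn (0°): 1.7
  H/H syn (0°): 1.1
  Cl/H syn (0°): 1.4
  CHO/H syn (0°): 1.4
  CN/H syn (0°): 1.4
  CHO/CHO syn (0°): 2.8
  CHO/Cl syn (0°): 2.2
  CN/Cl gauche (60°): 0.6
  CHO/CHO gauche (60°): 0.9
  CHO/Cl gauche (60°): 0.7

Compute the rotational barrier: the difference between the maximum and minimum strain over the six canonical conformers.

4.1 kcal/mol

Cl at 0° (eclipsed): CHO(0°)/Cl(0°) eclipsed 2.2; H(120°)/H(120°) eclipsed 1.1; CN(240°)/H(240°) eclipsed 1.4 → 4.7 kcal/mol.
Cl at 60° (staggered): CHO(0°)/Cl(60°) gauche 0.7 → 0.7 kcal/mol.
Cl at 120° (eclipsed): CHO(0°)/H(0°) eclipsed 1.4; H(120°)/Cl(120°) eclipsed 1.4; CN(240°)/H(240°) eclipsed 1.4 → 4.2 kcal/mol.
Cl at 180° (staggered): CN(240°)/Cl(180°) gauche 0.6 → 0.6 kcal/mol.
Cl at 240° (eclipsed): CHO(0°)/H(0°) eclipsed 1.4; H(120°)/H(120°) eclipsed 1.1; CN(240°)/Cl(240°) eclipsed 1.7 → 4.2 kcal/mol.
Cl at 300° (staggered): CHO(0°)/Cl(300°) gauche 0.7; CN(240°)/Cl(300°) gauche 0.6 → 1.3 kcal/mol.
Max at 0° (4.7 kcal/mol), min at 180° (0.6 kcal/mol); barrier = 4.1 kcal/mol.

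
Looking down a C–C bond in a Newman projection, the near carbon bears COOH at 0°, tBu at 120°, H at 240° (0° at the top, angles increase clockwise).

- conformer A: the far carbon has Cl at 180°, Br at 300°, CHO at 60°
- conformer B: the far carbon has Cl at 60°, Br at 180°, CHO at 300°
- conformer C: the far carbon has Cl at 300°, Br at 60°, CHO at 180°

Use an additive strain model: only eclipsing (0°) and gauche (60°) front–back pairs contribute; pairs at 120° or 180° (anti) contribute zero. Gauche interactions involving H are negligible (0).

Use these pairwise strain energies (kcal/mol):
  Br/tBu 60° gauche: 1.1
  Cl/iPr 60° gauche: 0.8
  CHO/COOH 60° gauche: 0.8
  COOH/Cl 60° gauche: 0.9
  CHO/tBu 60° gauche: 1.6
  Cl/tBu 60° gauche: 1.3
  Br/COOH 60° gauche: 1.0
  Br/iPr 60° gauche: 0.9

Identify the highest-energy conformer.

A

A (staggered): COOH–Br gauche, COOH–CHO gauche, tBu–Cl gauche, tBu–CHO gauche; 1.0 + 0.8 + 1.3 + 1.6 = 4.7 kcal/mol.
B (staggered): COOH–Cl gauche, COOH–CHO gauche, tBu–Cl gauche, tBu–Br gauche; 0.9 + 0.8 + 1.3 + 1.1 = 4.1 kcal/mol.
C (staggered): COOH–Cl gauche, COOH–Br gauche, tBu–Br gauche, tBu–CHO gauche; 0.9 + 1.0 + 1.1 + 1.6 = 4.6 kcal/mol.
A has the highest total (4.7 kcal/mol).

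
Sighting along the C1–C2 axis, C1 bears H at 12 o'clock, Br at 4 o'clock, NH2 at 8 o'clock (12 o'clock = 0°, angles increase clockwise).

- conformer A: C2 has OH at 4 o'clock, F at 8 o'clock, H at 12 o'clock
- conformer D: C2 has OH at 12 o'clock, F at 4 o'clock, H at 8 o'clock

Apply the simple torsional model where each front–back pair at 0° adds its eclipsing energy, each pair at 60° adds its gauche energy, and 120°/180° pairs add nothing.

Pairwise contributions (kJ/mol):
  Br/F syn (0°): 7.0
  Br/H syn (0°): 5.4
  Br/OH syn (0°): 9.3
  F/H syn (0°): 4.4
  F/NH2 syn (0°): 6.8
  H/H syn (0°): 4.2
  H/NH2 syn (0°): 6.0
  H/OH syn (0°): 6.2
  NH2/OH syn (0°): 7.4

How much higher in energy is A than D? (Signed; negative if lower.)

A (eclipsed): H(0°)/H(0°) eclipsed 4.2; Br(120°)/OH(120°) eclipsed 9.3; NH2(240°)/F(240°) eclipsed 6.8 → 20.3 kJ/mol.
D (eclipsed): H(0°)/OH(0°) eclipsed 6.2; Br(120°)/F(120°) eclipsed 7.0; NH2(240°)/H(240°) eclipsed 6.0 → 19.2 kJ/mol.
E(A) − E(D) = 20.3 − 19.2 = +1.1 kJ/mol.

+1.1 kJ/mol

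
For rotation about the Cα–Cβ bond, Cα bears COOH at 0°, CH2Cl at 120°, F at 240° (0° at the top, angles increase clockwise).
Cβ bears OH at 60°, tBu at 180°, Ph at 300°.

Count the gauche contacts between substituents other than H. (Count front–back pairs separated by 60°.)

6

Non-H gauche pairs: COOH(0°)/OH(60°); COOH(0°)/Ph(300°); CH2Cl(120°)/OH(60°); CH2Cl(120°)/tBu(180°); F(240°)/tBu(180°); F(240°)/Ph(300°) — 6 interactions.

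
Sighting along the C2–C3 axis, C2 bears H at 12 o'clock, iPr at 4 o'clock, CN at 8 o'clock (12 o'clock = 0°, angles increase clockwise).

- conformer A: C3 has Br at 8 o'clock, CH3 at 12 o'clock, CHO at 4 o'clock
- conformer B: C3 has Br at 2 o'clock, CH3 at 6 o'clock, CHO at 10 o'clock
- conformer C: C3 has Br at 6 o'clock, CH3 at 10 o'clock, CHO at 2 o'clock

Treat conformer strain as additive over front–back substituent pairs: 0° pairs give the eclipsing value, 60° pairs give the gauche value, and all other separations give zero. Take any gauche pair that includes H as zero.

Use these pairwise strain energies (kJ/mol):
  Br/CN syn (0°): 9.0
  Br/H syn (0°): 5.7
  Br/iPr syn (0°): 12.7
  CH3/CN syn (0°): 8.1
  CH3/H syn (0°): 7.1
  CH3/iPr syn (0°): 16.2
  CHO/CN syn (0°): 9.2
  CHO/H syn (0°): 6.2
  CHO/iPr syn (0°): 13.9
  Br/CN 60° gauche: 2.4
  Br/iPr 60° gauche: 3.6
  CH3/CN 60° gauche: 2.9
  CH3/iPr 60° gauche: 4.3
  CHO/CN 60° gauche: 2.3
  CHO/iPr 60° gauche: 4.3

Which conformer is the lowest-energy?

A is eclipsed. H at 0° is eclipsed with CH3 at 0° (7.1); iPr at 120° is eclipsed with CHO at 120° (13.9); CN at 240° is eclipsed with Br at 240° (9.0). Total 30.0 kJ/mol.
B is staggered. iPr at 120° is gauche with Br at 60° (3.6); iPr at 120° is gauche with CH3 at 180° (4.3); CN at 240° is gauche with CH3 at 180° (2.9); CN at 240° is gauche with CHO at 300° (2.3). Total 13.1 kJ/mol.
C is staggered. iPr at 120° is gauche with Br at 180° (3.6); iPr at 120° is gauche with CHO at 60° (4.3); CN at 240° is gauche with Br at 180° (2.4); CN at 240° is gauche with CH3 at 300° (2.9). Total 13.2 kJ/mol.
B has the lowest total (13.1 kJ/mol).

B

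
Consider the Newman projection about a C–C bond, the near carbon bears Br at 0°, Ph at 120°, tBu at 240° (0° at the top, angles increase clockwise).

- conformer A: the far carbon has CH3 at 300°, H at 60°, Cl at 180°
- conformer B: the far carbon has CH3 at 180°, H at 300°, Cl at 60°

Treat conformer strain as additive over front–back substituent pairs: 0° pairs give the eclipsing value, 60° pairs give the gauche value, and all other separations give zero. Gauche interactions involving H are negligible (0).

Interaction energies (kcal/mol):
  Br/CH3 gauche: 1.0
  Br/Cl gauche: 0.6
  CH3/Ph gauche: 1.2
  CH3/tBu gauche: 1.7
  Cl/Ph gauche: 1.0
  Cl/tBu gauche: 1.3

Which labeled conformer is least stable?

A (staggered): Br–CH3 gauche, Ph–Cl gauche, tBu–CH3 gauche, tBu–Cl gauche; 1.0 + 1.0 + 1.7 + 1.3 = 5.0 kcal/mol.
B (staggered): Br–Cl gauche, Ph–CH3 gauche, Ph–Cl gauche, tBu–CH3 gauche; 0.6 + 1.2 + 1.0 + 1.7 = 4.5 kcal/mol.
A has the highest total (5.0 kcal/mol).

A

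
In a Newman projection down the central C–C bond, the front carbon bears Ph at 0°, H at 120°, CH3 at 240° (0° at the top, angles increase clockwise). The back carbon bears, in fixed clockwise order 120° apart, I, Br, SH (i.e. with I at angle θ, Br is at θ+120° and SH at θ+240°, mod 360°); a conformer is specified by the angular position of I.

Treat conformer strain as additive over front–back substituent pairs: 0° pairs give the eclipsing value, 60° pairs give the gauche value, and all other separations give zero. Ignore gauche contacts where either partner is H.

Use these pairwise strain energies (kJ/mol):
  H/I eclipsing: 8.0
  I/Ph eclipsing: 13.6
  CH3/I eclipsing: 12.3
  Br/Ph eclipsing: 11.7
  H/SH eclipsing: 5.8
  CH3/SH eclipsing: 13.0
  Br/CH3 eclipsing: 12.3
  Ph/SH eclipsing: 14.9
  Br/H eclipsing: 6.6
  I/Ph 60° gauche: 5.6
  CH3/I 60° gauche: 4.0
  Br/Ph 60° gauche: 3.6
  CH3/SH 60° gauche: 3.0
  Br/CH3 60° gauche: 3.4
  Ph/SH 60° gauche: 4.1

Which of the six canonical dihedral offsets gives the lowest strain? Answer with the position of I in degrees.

180°

I at 0° (eclipsed): Ph–I eclipsed, H–Br eclipsed, CH3–SH eclipsed; 13.6 + 6.6 + 13.0 = 33.2 kJ/mol.
I at 60° (staggered): Ph–I gauche, Ph–SH gauche, CH3–Br gauche, CH3–SH gauche; 5.6 + 4.1 + 3.4 + 3.0 = 16.1 kJ/mol.
I at 120° (eclipsed): Ph–SH eclipsed, H–I eclipsed, CH3–Br eclipsed; 14.9 + 8.0 + 12.3 = 35.2 kJ/mol.
I at 180° (staggered): Ph–Br gauche, Ph–SH gauche, CH3–I gauche, CH3–Br gauche; 3.6 + 4.1 + 4.0 + 3.4 = 15.1 kJ/mol.
I at 240° (eclipsed): Ph–Br eclipsed, H–SH eclipsed, CH3–I eclipsed; 11.7 + 5.8 + 12.3 = 29.8 kJ/mol.
I at 300° (staggered): Ph–I gauche, Ph–Br gauche, CH3–I gauche, CH3–SH gauche; 5.6 + 3.6 + 4.0 + 3.0 = 16.2 kJ/mol.
The minimum (15.1 kJ/mol) occurs with I at 180°.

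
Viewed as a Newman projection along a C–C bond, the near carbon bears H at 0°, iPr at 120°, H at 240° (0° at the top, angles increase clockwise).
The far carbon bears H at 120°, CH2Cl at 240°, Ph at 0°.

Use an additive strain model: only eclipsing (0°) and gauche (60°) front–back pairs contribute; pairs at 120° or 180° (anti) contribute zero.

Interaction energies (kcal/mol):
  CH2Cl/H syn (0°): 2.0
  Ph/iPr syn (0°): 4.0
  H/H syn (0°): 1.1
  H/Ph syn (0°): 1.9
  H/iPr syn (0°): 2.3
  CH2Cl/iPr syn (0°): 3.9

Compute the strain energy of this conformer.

6.2 kcal/mol

This conformer (eclipsed): H(0°)/Ph(0°) eclipsed 1.9; iPr(120°)/H(120°) eclipsed 2.3; H(240°)/CH2Cl(240°) eclipsed 2.0 → 6.2 kcal/mol.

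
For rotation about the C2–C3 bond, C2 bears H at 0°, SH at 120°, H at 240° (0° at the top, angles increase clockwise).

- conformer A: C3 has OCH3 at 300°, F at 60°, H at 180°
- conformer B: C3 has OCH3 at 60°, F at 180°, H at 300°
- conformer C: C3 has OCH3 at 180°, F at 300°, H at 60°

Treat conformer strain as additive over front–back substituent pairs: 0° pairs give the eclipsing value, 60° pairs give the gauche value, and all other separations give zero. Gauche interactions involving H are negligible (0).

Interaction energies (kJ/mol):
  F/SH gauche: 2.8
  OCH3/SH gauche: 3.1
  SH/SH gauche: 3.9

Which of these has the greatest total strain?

B

A is staggered. SH at 120° is gauche with F at 60° (2.8). Total 2.8 kJ/mol.
B is staggered. SH at 120° is gauche with OCH3 at 60° (3.1); SH at 120° is gauche with F at 180° (2.8). Total 5.9 kJ/mol.
C is staggered. SH at 120° is gauche with OCH3 at 180° (3.1). Total 3.1 kJ/mol.
B has the highest total (5.9 kJ/mol).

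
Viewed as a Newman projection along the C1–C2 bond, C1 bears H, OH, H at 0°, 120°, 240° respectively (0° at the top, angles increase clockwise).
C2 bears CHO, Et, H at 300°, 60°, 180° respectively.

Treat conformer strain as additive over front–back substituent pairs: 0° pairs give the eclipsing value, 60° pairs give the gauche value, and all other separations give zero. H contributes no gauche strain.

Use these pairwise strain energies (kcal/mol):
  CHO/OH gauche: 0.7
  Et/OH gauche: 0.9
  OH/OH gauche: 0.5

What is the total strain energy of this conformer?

This conformer is staggered. OH at 120° is gauche with Et at 60° (0.9). Total 0.9 kcal/mol.

0.9 kcal/mol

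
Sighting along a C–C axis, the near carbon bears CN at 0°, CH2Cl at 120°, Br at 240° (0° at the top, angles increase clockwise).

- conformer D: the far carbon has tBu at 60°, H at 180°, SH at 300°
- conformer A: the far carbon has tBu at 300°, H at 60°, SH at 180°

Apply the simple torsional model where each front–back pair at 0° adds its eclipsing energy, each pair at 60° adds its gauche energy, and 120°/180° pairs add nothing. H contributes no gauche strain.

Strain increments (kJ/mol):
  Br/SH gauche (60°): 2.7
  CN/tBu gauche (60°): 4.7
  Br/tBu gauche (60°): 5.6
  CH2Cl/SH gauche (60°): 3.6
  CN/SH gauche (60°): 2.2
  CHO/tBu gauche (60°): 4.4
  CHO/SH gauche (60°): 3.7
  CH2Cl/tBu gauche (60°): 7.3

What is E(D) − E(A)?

+0.3 kJ/mol

D (staggered): CN(0°)/tBu(60°) gauche 4.7; CN(0°)/SH(300°) gauche 2.2; CH2Cl(120°)/tBu(60°) gauche 7.3; Br(240°)/SH(300°) gauche 2.7 → 16.9 kJ/mol.
A (staggered): CN(0°)/tBu(300°) gauche 4.7; CH2Cl(120°)/SH(180°) gauche 3.6; Br(240°)/tBu(300°) gauche 5.6; Br(240°)/SH(180°) gauche 2.7 → 16.6 kJ/mol.
E(D) − E(A) = 16.9 − 16.6 = +0.3 kJ/mol.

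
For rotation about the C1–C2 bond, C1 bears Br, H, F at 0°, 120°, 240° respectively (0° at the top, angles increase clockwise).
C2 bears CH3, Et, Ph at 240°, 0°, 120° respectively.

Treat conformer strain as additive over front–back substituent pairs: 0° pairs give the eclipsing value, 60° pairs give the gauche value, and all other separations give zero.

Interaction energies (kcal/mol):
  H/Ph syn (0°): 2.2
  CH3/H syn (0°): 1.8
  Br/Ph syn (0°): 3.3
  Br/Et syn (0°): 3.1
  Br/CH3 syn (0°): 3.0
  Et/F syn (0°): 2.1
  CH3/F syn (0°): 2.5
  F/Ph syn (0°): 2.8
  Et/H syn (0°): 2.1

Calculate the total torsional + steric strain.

7.8 kcal/mol

This conformer (eclipsed): Br–Et eclipsed, H–Ph eclipsed, F–CH3 eclipsed; 3.1 + 2.2 + 2.5 = 7.8 kcal/mol.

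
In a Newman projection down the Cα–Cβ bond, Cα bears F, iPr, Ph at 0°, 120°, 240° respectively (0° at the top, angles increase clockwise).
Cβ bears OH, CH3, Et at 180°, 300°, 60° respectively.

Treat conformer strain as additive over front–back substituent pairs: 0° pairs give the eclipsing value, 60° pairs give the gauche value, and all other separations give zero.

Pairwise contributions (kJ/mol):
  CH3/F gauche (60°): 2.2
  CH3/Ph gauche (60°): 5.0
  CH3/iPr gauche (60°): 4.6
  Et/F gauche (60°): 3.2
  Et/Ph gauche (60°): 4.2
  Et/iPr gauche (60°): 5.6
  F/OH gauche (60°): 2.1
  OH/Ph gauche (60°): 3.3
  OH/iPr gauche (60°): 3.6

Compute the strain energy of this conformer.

This conformer is staggered. F at 0° is gauche with CH3 at 300° (2.2); F at 0° is gauche with Et at 60° (3.2); iPr at 120° is gauche with OH at 180° (3.6); iPr at 120° is gauche with Et at 60° (5.6); Ph at 240° is gauche with OH at 180° (3.3); Ph at 240° is gauche with CH3 at 300° (5.0). Total 22.9 kJ/mol.

22.9 kJ/mol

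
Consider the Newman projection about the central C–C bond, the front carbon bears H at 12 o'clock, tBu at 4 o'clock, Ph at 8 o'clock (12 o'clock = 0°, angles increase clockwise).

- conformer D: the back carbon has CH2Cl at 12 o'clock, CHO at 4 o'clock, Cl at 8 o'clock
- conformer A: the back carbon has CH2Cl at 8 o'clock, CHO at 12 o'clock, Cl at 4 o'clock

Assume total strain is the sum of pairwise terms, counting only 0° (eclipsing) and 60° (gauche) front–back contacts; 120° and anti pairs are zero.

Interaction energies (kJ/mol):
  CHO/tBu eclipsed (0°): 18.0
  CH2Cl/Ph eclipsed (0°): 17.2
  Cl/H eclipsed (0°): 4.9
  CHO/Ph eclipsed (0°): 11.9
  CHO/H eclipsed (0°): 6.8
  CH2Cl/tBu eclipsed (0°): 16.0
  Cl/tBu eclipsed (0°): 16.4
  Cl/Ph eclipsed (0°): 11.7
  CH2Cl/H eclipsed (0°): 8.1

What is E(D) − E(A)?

-2.6 kJ/mol

D is eclipsed. H at 0° is eclipsed with CH2Cl at 0° (8.1); tBu at 120° is eclipsed with CHO at 120° (18.0); Ph at 240° is eclipsed with Cl at 240° (11.7). Total 37.8 kJ/mol.
A is eclipsed. H at 0° is eclipsed with CHO at 0° (6.8); tBu at 120° is eclipsed with Cl at 120° (16.4); Ph at 240° is eclipsed with CH2Cl at 240° (17.2). Total 40.4 kJ/mol.
E(D) − E(A) = 37.8 − 40.4 = -2.6 kJ/mol.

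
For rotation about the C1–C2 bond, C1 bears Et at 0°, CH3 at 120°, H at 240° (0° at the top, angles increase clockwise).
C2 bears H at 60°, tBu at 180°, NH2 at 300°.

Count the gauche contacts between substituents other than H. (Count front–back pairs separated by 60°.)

2

Non-H gauche pairs: Et(0°)/NH2(300°); CH3(120°)/tBu(180°) — 2 interactions.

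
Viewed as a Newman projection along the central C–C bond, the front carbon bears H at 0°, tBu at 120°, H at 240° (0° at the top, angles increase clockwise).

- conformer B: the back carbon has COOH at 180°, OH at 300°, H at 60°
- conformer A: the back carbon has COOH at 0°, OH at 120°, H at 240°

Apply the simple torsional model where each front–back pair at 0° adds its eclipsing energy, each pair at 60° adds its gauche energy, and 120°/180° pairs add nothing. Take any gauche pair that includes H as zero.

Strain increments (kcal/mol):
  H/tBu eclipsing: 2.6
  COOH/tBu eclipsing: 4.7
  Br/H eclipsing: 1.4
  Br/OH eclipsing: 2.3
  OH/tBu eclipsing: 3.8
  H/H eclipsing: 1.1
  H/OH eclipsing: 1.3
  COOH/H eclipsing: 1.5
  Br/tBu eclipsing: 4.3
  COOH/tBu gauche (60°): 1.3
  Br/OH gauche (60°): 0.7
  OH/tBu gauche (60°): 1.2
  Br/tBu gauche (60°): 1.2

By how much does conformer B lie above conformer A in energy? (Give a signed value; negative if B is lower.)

-5.1 kcal/mol

B (staggered): tBu(120°)/COOH(180°) gauche 1.3 → 1.3 kcal/mol.
A (eclipsed): H(0°)/COOH(0°) eclipsed 1.5; tBu(120°)/OH(120°) eclipsed 3.8; H(240°)/H(240°) eclipsed 1.1 → 6.4 kcal/mol.
E(B) − E(A) = 1.3 − 6.4 = -5.1 kcal/mol.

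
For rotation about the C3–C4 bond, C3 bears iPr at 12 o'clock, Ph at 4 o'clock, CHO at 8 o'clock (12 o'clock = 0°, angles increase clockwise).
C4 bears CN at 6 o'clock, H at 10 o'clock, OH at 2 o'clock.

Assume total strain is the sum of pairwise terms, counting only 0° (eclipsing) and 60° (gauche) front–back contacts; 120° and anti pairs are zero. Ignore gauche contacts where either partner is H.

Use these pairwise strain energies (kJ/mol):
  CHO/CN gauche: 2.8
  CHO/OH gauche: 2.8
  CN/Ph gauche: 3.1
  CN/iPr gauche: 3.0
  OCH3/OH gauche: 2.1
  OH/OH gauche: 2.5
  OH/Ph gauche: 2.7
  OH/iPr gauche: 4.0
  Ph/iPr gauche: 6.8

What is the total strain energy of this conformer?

12.6 kJ/mol

This conformer (staggered): iPr(0°)/OH(60°) gauche 4.0; Ph(120°)/CN(180°) gauche 3.1; Ph(120°)/OH(60°) gauche 2.7; CHO(240°)/CN(180°) gauche 2.8 → 12.6 kJ/mol.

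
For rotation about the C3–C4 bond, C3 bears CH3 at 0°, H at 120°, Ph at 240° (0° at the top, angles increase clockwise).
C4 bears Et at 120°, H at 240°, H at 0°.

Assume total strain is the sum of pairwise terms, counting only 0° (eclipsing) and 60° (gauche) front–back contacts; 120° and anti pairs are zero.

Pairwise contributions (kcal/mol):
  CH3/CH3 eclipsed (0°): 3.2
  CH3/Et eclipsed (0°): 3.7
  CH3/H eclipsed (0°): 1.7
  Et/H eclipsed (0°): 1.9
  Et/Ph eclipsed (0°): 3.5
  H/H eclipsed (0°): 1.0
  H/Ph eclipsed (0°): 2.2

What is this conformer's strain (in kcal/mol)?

5.8 kcal/mol

This conformer (eclipsed): CH3(0°)/H(0°) eclipsed 1.7; H(120°)/Et(120°) eclipsed 1.9; Ph(240°)/H(240°) eclipsed 2.2 → 5.8 kcal/mol.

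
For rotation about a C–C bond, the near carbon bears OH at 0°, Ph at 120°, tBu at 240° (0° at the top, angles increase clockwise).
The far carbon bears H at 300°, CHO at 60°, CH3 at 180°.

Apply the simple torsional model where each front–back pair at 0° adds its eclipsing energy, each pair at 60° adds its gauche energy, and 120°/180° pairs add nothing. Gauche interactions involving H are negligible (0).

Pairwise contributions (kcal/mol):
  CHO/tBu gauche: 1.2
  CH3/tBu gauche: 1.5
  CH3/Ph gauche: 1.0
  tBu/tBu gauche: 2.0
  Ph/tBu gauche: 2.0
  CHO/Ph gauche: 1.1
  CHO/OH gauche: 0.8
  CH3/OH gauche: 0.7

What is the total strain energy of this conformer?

This conformer (staggered): OH(0°)/CHO(60°) gauche 0.8; Ph(120°)/CHO(60°) gauche 1.1; Ph(120°)/CH3(180°) gauche 1.0; tBu(240°)/CH3(180°) gauche 1.5 → 4.4 kcal/mol.

4.4 kcal/mol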